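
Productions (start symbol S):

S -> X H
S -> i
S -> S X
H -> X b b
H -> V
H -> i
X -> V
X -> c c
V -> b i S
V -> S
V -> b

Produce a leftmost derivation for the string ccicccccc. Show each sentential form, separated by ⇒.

S ⇒ SX ⇒ SXX ⇒ SXXX ⇒ XHXXX ⇒ ccHXXX ⇒ cciXXX ⇒ cciccXX ⇒ cciccccX ⇒ ccicccccc

S ⇒ SX   [S -> S X]
SX ⇒ SXX   [S -> S X]
SXX ⇒ SXXX   [S -> S X]
SXXX ⇒ XHXXX   [S -> X H]
XHXXX ⇒ ccHXXX   [X -> c c]
ccHXXX ⇒ cciXXX   [H -> i]
cciXXX ⇒ cciccXX   [X -> c c]
cciccXX ⇒ cciccccX   [X -> c c]
cciccccX ⇒ ccicccccc   [X -> c c]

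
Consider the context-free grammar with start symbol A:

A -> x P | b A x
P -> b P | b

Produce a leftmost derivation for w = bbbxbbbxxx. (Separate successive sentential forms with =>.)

A => bAx => bbAxx => bbbAxxx => bbbxPxxx => bbbxbPxxx => bbbxbbPxxx => bbbxbbbxxx

A => bAx   [A -> b A x]
bAx => bbAxx   [A -> b A x]
bbAxx => bbbAxxx   [A -> b A x]
bbbAxxx => bbbxPxxx   [A -> x P]
bbbxPxxx => bbbxbPxxx   [P -> b P]
bbbxbPxxx => bbbxbbPxxx   [P -> b P]
bbbxbbPxxx => bbbxbbbxxx   [P -> b]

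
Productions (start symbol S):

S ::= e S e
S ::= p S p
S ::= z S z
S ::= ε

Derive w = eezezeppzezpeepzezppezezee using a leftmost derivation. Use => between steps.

S=>eSe=>eeSee=>eezSzee=>eezeSezee=>eezezSzezee=>eezezeSezezee=>eezezepSpezezee=>eezezeppSppezezee=>eezezeppzSzppezezee=>eezezeppzeSezppezezee=>eezezeppzezSzezppezezee=>eezezeppzezpSpzezppezezee=>eezezeppzezpeSepzezppezezee=>eezezeppzezpeepzezppezezee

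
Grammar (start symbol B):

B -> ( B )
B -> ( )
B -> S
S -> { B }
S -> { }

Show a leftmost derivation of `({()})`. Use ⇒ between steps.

B ⇒ (B) ⇒ (S) ⇒ ({B}) ⇒ ({()})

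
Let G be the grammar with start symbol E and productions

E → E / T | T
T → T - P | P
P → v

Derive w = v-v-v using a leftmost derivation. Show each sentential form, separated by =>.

E => T => T-P => T-P-P => P-P-P => v-P-P => v-v-P => v-v-v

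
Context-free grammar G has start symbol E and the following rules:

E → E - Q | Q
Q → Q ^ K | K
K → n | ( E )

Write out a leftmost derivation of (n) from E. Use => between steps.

E => Q   [E → Q]
Q => K   [Q → K]
K => (E)   [K → ( E )]
(E) => (Q)   [E → Q]
(Q) => (K)   [Q → K]
(K) => (n)   [K → n]

E => Q => K => (E) => (Q) => (K) => (n)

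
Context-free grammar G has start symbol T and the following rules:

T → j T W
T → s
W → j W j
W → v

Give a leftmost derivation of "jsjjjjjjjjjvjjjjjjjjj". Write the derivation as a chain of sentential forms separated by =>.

T => jTW   [T → j T W]
jTW => jsW   [T → s]
jsW => jsjWj   [W → j W j]
jsjWj => jsjjWjj   [W → j W j]
jsjjWjj => jsjjjWjjj   [W → j W j]
jsjjjWjjj => jsjjjjWjjjj   [W → j W j]
jsjjjjWjjjj => jsjjjjjWjjjjj   [W → j W j]
jsjjjjjWjjjjj => jsjjjjjjWjjjjjj   [W → j W j]
jsjjjjjjWjjjjjj => jsjjjjjjjWjjjjjjj   [W → j W j]
jsjjjjjjjWjjjjjjj => jsjjjjjjjjWjjjjjjjj   [W → j W j]
jsjjjjjjjjWjjjjjjjj => jsjjjjjjjjjWjjjjjjjjj   [W → j W j]
jsjjjjjjjjjWjjjjjjjjj => jsjjjjjjjjjvjjjjjjjjj   [W → v]

T=>jTW=>jsW=>jsjWj=>jsjjWjj=>jsjjjWjjj=>jsjjjjWjjjj=>jsjjjjjWjjjjj=>jsjjjjjjWjjjjjj=>jsjjjjjjjWjjjjjjj=>jsjjjjjjjjWjjjjjjjj=>jsjjjjjjjjjWjjjjjjjjj=>jsjjjjjjjjjvjjjjjjjjj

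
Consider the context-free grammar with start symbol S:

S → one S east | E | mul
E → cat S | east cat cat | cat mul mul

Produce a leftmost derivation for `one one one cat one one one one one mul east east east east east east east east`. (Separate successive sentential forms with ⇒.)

S ⇒ one S east ⇒ one one S east east ⇒ one one one S east east east ⇒ one one one E east east east ⇒ one one one cat S east east east ⇒ one one one cat one S east east east east ⇒ one one one cat one one S east east east east east ⇒ one one one cat one one one S east east east east east east ⇒ one one one cat one one one one S east east east east east east east ⇒ one one one cat one one one one one S east east east east east east east east ⇒ one one one cat one one one one one mul east east east east east east east east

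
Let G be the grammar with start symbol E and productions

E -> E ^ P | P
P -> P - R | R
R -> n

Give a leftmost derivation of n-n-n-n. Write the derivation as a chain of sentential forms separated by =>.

E => P => P-R => P-R-R => P-R-R-R => R-R-R-R => n-R-R-R => n-n-R-R => n-n-n-R => n-n-n-n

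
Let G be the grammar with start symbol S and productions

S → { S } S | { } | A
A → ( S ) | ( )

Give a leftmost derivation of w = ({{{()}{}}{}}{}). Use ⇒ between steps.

S ⇒ A   [S → A]
A ⇒ (S)   [A → ( S )]
(S) ⇒ ({S}S)   [S → { S } S]
({S}S) ⇒ ({{S}S}S)   [S → { S } S]
({{S}S}S) ⇒ ({{{S}S}S}S)   [S → { S } S]
({{{S}S}S}S) ⇒ ({{{A}S}S}S)   [S → A]
({{{A}S}S}S) ⇒ ({{{()}S}S}S)   [A → ( )]
({{{()}S}S}S) ⇒ ({{{()}{}}S}S)   [S → { }]
({{{()}{}}S}S) ⇒ ({{{()}{}}{}}S)   [S → { }]
({{{()}{}}{}}S) ⇒ ({{{()}{}}{}}{})   [S → { }]

S⇒A⇒(S)⇒({S}S)⇒({{S}S}S)⇒({{{S}S}S}S)⇒({{{A}S}S}S)⇒({{{()}S}S}S)⇒({{{()}{}}S}S)⇒({{{()}{}}{}}S)⇒({{{()}{}}{}}{})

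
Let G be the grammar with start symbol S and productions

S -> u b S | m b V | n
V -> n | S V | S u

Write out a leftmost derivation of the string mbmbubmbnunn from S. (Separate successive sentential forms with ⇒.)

S ⇒ mbV   [S -> m b V]
mbV ⇒ mbSV   [V -> S V]
mbSV ⇒ mbmbVV   [S -> m b V]
mbmbVV ⇒ mbmbSVV   [V -> S V]
mbmbSVV ⇒ mbmbubSVV   [S -> u b S]
mbmbubSVV ⇒ mbmbubmbVVV   [S -> m b V]
mbmbubmbVVV ⇒ mbmbubmbSuVV   [V -> S u]
mbmbubmbSuVV ⇒ mbmbubmbnuVV   [S -> n]
mbmbubmbnuVV ⇒ mbmbubmbnunV   [V -> n]
mbmbubmbnunV ⇒ mbmbubmbnunn   [V -> n]

S⇒mbV⇒mbSV⇒mbmbVV⇒mbmbSVV⇒mbmbubSVV⇒mbmbubmbVVV⇒mbmbubmbSuVV⇒mbmbubmbnuVV⇒mbmbubmbnunV⇒mbmbubmbnunn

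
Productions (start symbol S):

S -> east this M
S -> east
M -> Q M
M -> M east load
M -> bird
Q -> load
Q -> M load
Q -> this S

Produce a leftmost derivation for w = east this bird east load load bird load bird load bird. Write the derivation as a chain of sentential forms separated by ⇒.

S ⇒ east this M   [S -> east this M]
east this M ⇒ east this Q M   [M -> Q M]
east this Q M ⇒ east this M load M   [Q -> M load]
east this M load M ⇒ east this Q M load M   [M -> Q M]
east this Q M load M ⇒ east this M load M load M   [Q -> M load]
east this M load M load M ⇒ east this Q M load M load M   [M -> Q M]
east this Q M load M load M ⇒ east this M load M load M load M   [Q -> M load]
east this M load M load M load M ⇒ east this M east load load M load M load M   [M -> M east load]
east this M east load load M load M load M ⇒ east this bird east load load M load M load M   [M -> bird]
east this bird east load load M load M load M ⇒ east this bird east load load bird load M load M   [M -> bird]
east this bird east load load bird load M load M ⇒ east this bird east load load bird load bird load M   [M -> bird]
east this bird east load load bird load bird load M ⇒ east this bird east load load bird load bird load bird   [M -> bird]

S ⇒ east this M ⇒ east this Q M ⇒ east this M load M ⇒ east this Q M load M ⇒ east this M load M load M ⇒ east this Q M load M load M ⇒ east this M load M load M load M ⇒ east this M east load load M load M load M ⇒ east this bird east load load M load M load M ⇒ east this bird east load load bird load M load M ⇒ east this bird east load load bird load bird load M ⇒ east this bird east load load bird load bird load bird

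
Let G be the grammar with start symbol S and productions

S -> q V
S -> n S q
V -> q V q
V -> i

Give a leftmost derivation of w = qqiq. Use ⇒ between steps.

S⇒qV⇒qqVq⇒qqiq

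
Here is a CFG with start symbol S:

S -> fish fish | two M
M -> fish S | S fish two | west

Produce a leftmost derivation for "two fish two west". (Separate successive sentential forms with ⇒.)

S ⇒ two M ⇒ two fish S ⇒ two fish two M ⇒ two fish two west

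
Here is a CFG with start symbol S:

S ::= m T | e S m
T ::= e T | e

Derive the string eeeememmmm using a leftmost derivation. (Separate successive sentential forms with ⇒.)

S ⇒ eSm ⇒ eeSmm ⇒ eeeSmmm ⇒ eeeeSmmmm ⇒ eeeemTmmmm ⇒ eeeememmmm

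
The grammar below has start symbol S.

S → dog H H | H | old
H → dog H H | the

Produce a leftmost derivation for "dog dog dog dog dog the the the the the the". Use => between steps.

S => H   [S → H]
H => dog H H   [H → dog H H]
dog H H => dog dog H H H   [H → dog H H]
dog dog H H H => dog dog dog H H H H   [H → dog H H]
dog dog dog H H H H => dog dog dog dog H H H H H   [H → dog H H]
dog dog dog dog H H H H H => dog dog dog dog dog H H H H H H   [H → dog H H]
dog dog dog dog dog H H H H H H => dog dog dog dog dog the H H H H H   [H → the]
dog dog dog dog dog the H H H H H => dog dog dog dog dog the the H H H H   [H → the]
dog dog dog dog dog the the H H H H => dog dog dog dog dog the the the H H H   [H → the]
dog dog dog dog dog the the the H H H => dog dog dog dog dog the the the the H H   [H → the]
dog dog dog dog dog the the the the H H => dog dog dog dog dog the the the the the H   [H → the]
dog dog dog dog dog the the the the the H => dog dog dog dog dog the the the the the the   [H → the]

S => H => dog H H => dog dog H H H => dog dog dog H H H H => dog dog dog dog H H H H H => dog dog dog dog dog H H H H H H => dog dog dog dog dog the H H H H H => dog dog dog dog dog the the H H H H => dog dog dog dog dog the the the H H H => dog dog dog dog dog the the the the H H => dog dog dog dog dog the the the the the H => dog dog dog dog dog the the the the the the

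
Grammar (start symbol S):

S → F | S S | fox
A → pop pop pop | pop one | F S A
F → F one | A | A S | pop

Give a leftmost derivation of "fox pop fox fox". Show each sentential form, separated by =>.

S => S S   [S → S S]
S S => fox S   [S → fox]
fox S => fox S S   [S → S S]
fox S S => fox F S   [S → F]
fox F S => fox pop S   [F → pop]
fox pop S => fox pop S S   [S → S S]
fox pop S S => fox pop fox S   [S → fox]
fox pop fox S => fox pop fox fox   [S → fox]

S => S S => fox S => fox S S => fox F S => fox pop S => fox pop S S => fox pop fox S => fox pop fox fox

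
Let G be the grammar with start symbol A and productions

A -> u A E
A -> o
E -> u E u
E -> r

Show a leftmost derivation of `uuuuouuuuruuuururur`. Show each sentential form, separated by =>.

A => uAE => uuAEE => uuuAEEE => uuuuAEEEE => uuuuoEEEE => uuuuouEuEEE => uuuuouuEuuEEE => uuuuouuuEuuuEEE => uuuuouuuuEuuuuEEE => uuuuouuuuruuuuEEE => uuuuouuuuruuuurEE => uuuuouuuuruuuuruEuE => uuuuouuuuruuuururuE => uuuuouuuuruuuururur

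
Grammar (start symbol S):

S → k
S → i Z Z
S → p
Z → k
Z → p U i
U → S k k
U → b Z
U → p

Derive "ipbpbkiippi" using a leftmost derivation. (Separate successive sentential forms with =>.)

S => iZZ   [S → i Z Z]
iZZ => ipUiZ   [Z → p U i]
ipUiZ => ipbZiZ   [U → b Z]
ipbZiZ => ipbpUiiZ   [Z → p U i]
ipbpUiiZ => ipbpbZiiZ   [U → b Z]
ipbpbZiiZ => ipbpbkiiZ   [Z → k]
ipbpbkiiZ => ipbpbkiipUi   [Z → p U i]
ipbpbkiipUi => ipbpbkiippi   [U → p]

S => iZZ => ipUiZ => ipbZiZ => ipbpUiiZ => ipbpbZiiZ => ipbpbkiiZ => ipbpbkiipUi => ipbpbkiippi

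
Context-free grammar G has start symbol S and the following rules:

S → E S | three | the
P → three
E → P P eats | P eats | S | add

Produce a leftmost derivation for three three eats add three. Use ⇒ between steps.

S ⇒ E S ⇒ P P eats S ⇒ three P eats S ⇒ three three eats S ⇒ three three eats E S ⇒ three three eats add S ⇒ three three eats add three

S ⇒ E S   [S → E S]
E S ⇒ P P eats S   [E → P P eats]
P P eats S ⇒ three P eats S   [P → three]
three P eats S ⇒ three three eats S   [P → three]
three three eats S ⇒ three three eats E S   [S → E S]
three three eats E S ⇒ three three eats add S   [E → add]
three three eats add S ⇒ three three eats add three   [S → three]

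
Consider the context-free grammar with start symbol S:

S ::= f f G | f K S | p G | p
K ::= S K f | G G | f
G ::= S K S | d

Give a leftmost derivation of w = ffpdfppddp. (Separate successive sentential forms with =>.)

S => ffG   [S ::= f f G]
ffG => ffSKS   [G ::= S K S]
ffSKS => ffpGKS   [S ::= p G]
ffpGKS => ffpdKS   [G ::= d]
ffpdKS => ffpdfS   [K ::= f]
ffpdfS => ffpdfpG   [S ::= p G]
ffpdfpG => ffpdfpSKS   [G ::= S K S]
ffpdfpSKS => ffpdfppKS   [S ::= p]
ffpdfppKS => ffpdfppGGS   [K ::= G G]
ffpdfppGGS => ffpdfppdGS   [G ::= d]
ffpdfppdGS => ffpdfppddS   [G ::= d]
ffpdfppddS => ffpdfppddp   [S ::= p]

S => ffG => ffSKS => ffpGKS => ffpdKS => ffpdfS => ffpdfpG => ffpdfpSKS => ffpdfppKS => ffpdfppGGS => ffpdfppdGS => ffpdfppddS => ffpdfppddp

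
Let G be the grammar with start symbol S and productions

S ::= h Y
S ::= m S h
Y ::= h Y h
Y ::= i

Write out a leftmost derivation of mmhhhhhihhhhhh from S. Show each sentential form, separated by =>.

S => mSh => mmShh => mmhYhh => mmhhYhhh => mmhhhYhhhh => mmhhhhYhhhhh => mmhhhhhYhhhhhh => mmhhhhhihhhhhh

S => mSh   [S ::= m S h]
mSh => mmShh   [S ::= m S h]
mmShh => mmhYhh   [S ::= h Y]
mmhYhh => mmhhYhhh   [Y ::= h Y h]
mmhhYhhh => mmhhhYhhhh   [Y ::= h Y h]
mmhhhYhhhh => mmhhhhYhhhhh   [Y ::= h Y h]
mmhhhhYhhhhh => mmhhhhhYhhhhhh   [Y ::= h Y h]
mmhhhhhYhhhhhh => mmhhhhhihhhhhh   [Y ::= i]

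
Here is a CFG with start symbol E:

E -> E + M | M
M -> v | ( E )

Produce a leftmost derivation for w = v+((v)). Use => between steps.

E => E+M   [E -> E + M]
E+M => M+M   [E -> M]
M+M => v+M   [M -> v]
v+M => v+(E)   [M -> ( E )]
v+(E) => v+(M)   [E -> M]
v+(M) => v+((E))   [M -> ( E )]
v+((E)) => v+((M))   [E -> M]
v+((M)) => v+((v))   [M -> v]

E => E+M => M+M => v+M => v+(E) => v+(M) => v+((E)) => v+((M)) => v+((v))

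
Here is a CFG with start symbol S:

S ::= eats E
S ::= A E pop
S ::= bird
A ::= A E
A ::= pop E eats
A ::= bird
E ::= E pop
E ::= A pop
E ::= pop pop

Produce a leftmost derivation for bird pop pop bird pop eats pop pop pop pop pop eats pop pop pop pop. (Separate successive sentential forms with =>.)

S => A E pop   [S ::= A E pop]
A E pop => bird E pop   [A ::= bird]
bird E pop => bird A pop pop   [E ::= A pop]
bird A pop pop => bird A E pop pop   [A ::= A E]
bird A E pop pop => bird pop E eats E pop pop   [A ::= pop E eats]
bird pop E eats E pop pop => bird pop A pop eats E pop pop   [E ::= A pop]
bird pop A pop eats E pop pop => bird pop A E pop eats E pop pop   [A ::= A E]
bird pop A E pop eats E pop pop => bird pop pop E eats E pop eats E pop pop   [A ::= pop E eats]
bird pop pop E eats E pop eats E pop pop => bird pop pop A pop eats E pop eats E pop pop   [E ::= A pop]
bird pop pop A pop eats E pop eats E pop pop => bird pop pop bird pop eats E pop eats E pop pop   [A ::= bird]
bird pop pop bird pop eats E pop eats E pop pop => bird pop pop bird pop eats E pop pop eats E pop pop   [E ::= E pop]
bird pop pop bird pop eats E pop pop eats E pop pop => bird pop pop bird pop eats E pop pop pop eats E pop pop   [E ::= E pop]
bird pop pop bird pop eats E pop pop pop eats E pop pop => bird pop pop bird pop eats pop pop pop pop pop eats E pop pop   [E ::= pop pop]
bird pop pop bird pop eats pop pop pop pop pop eats E pop pop => bird pop pop bird pop eats pop pop pop pop pop eats pop pop pop pop   [E ::= pop pop]

S => A E pop => bird E pop => bird A pop pop => bird A E pop pop => bird pop E eats E pop pop => bird pop A pop eats E pop pop => bird pop A E pop eats E pop pop => bird pop pop E eats E pop eats E pop pop => bird pop pop A pop eats E pop eats E pop pop => bird pop pop bird pop eats E pop eats E pop pop => bird pop pop bird pop eats E pop pop eats E pop pop => bird pop pop bird pop eats E pop pop pop eats E pop pop => bird pop pop bird pop eats pop pop pop pop pop eats E pop pop => bird pop pop bird pop eats pop pop pop pop pop eats pop pop pop pop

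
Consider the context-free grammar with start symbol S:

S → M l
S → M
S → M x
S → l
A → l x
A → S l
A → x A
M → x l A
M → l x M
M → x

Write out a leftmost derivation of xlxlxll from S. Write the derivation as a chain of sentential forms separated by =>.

S => M   [S → M]
M => xlA   [M → x l A]
xlA => xlSl   [A → S l]
xlSl => xlMl   [S → M]
xlMl => xlxlAl   [M → x l A]
xlxlAl => xlxlSll   [A → S l]
xlxlSll => xlxlMll   [S → M]
xlxlMll => xlxlxll   [M → x]

S => M => xlA => xlSl => xlMl => xlxlAl => xlxlSll => xlxlMll => xlxlxll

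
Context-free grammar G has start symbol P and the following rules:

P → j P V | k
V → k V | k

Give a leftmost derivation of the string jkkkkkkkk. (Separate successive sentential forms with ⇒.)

P ⇒ jPV ⇒ jkV ⇒ jkkV ⇒ jkkkV ⇒ jkkkkV ⇒ jkkkkkV ⇒ jkkkkkkV ⇒ jkkkkkkkV ⇒ jkkkkkkkk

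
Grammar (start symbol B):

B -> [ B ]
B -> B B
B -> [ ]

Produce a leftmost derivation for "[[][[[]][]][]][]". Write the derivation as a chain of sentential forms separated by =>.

B=>BB=>[B]B=>[BB]B=>[BBB]B=>[[]BB]B=>[[][B]B]B=>[[][BB]B]B=>[[][[B]B]B]B=>[[][[[]]B]B]B=>[[][[[]][]]B]B=>[[][[[]][]][]]B=>[[][[[]][]][]][]

B => BB   [B -> B B]
BB => [B]B   [B -> [ B ]]
[B]B => [BB]B   [B -> B B]
[BB]B => [BBB]B   [B -> B B]
[BBB]B => [[]BB]B   [B -> [ ]]
[[]BB]B => [[][B]B]B   [B -> [ B ]]
[[][B]B]B => [[][BB]B]B   [B -> B B]
[[][BB]B]B => [[][[B]B]B]B   [B -> [ B ]]
[[][[B]B]B]B => [[][[[]]B]B]B   [B -> [ ]]
[[][[[]]B]B]B => [[][[[]][]]B]B   [B -> [ ]]
[[][[[]][]]B]B => [[][[[]][]][]]B   [B -> [ ]]
[[][[[]][]][]]B => [[][[[]][]][]][]   [B -> [ ]]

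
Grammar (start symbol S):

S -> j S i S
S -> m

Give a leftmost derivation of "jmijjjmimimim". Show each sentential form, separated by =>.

S => jSiS => jmiS => jmijSiS => jmijjSiSiS => jmijjjSiSiSiS => jmijjjmiSiSiS => jmijjjmimiSiS => jmijjjmimimiS => jmijjjmimimim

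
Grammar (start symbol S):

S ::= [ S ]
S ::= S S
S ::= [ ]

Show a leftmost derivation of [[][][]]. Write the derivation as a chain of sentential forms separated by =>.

S => [S] => [SS] => [SSS] => [[]SS] => [[][]S] => [[][][]]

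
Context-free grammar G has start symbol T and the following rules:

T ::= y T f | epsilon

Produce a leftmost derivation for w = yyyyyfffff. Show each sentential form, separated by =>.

T => yTf   [T ::= y T f]
yTf => yyTff   [T ::= y T f]
yyTff => yyyTfff   [T ::= y T f]
yyyTfff => yyyyTffff   [T ::= y T f]
yyyyTffff => yyyyyTfffff   [T ::= y T f]
yyyyyTfffff => yyyyyfffff   [T ::= epsilon]

T=>yTf=>yyTff=>yyyTfff=>yyyyTffff=>yyyyyTfffff=>yyyyyfffff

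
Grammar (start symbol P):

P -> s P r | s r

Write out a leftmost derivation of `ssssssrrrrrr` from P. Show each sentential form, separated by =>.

P=>sPr=>ssPrr=>sssPrrr=>ssssPrrrr=>sssssPrrrrr=>ssssssrrrrrr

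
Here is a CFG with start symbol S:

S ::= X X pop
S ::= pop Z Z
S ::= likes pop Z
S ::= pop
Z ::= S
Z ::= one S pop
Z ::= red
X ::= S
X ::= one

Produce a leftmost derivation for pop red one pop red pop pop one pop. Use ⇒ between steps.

S ⇒ X X pop ⇒ S X pop ⇒ pop Z Z X pop ⇒ pop red Z X pop ⇒ pop red one S pop X pop ⇒ pop red one pop Z Z pop X pop ⇒ pop red one pop red Z pop X pop ⇒ pop red one pop red S pop X pop ⇒ pop red one pop red pop pop X pop ⇒ pop red one pop red pop pop one pop

S ⇒ X X pop   [S ::= X X pop]
X X pop ⇒ S X pop   [X ::= S]
S X pop ⇒ pop Z Z X pop   [S ::= pop Z Z]
pop Z Z X pop ⇒ pop red Z X pop   [Z ::= red]
pop red Z X pop ⇒ pop red one S pop X pop   [Z ::= one S pop]
pop red one S pop X pop ⇒ pop red one pop Z Z pop X pop   [S ::= pop Z Z]
pop red one pop Z Z pop X pop ⇒ pop red one pop red Z pop X pop   [Z ::= red]
pop red one pop red Z pop X pop ⇒ pop red one pop red S pop X pop   [Z ::= S]
pop red one pop red S pop X pop ⇒ pop red one pop red pop pop X pop   [S ::= pop]
pop red one pop red pop pop X pop ⇒ pop red one pop red pop pop one pop   [X ::= one]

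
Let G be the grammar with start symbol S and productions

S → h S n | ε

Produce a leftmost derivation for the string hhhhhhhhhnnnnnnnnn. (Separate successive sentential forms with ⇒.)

S ⇒ hSn   [S → h S n]
hSn ⇒ hhSnn   [S → h S n]
hhSnn ⇒ hhhSnnn   [S → h S n]
hhhSnnn ⇒ hhhhSnnnn   [S → h S n]
hhhhSnnnn ⇒ hhhhhSnnnnn   [S → h S n]
hhhhhSnnnnn ⇒ hhhhhhSnnnnnn   [S → h S n]
hhhhhhSnnnnnn ⇒ hhhhhhhSnnnnnnn   [S → h S n]
hhhhhhhSnnnnnnn ⇒ hhhhhhhhSnnnnnnnn   [S → h S n]
hhhhhhhhSnnnnnnnn ⇒ hhhhhhhhhSnnnnnnnnn   [S → h S n]
hhhhhhhhhSnnnnnnnnn ⇒ hhhhhhhhhnnnnnnnnn   [S → ε]

S⇒hSn⇒hhSnn⇒hhhSnnn⇒hhhhSnnnn⇒hhhhhSnnnnn⇒hhhhhhSnnnnnn⇒hhhhhhhSnnnnnnn⇒hhhhhhhhSnnnnnnnn⇒hhhhhhhhhSnnnnnnnnn⇒hhhhhhhhhnnnnnnnnn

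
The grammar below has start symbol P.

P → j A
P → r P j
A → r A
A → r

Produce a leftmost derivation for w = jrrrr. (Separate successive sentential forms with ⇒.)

P ⇒ jA   [P → j A]
jA ⇒ jrA   [A → r A]
jrA ⇒ jrrA   [A → r A]
jrrA ⇒ jrrrA   [A → r A]
jrrrA ⇒ jrrrr   [A → r]

P ⇒ jA ⇒ jrA ⇒ jrrA ⇒ jrrrA ⇒ jrrrr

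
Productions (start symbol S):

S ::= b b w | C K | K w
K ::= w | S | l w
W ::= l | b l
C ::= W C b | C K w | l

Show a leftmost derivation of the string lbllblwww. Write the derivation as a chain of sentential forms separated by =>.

S => CK   [S ::= C K]
CK => lK   [C ::= l]
lK => lS   [K ::= S]
lS => lKw   [S ::= K w]
lKw => lSw   [K ::= S]
lSw => lKww   [S ::= K w]
lKww => lSww   [K ::= S]
lSww => lCKww   [S ::= C K]
lCKww => lWCbKww   [C ::= W C b]
lWCbKww => lblCbKww   [W ::= b l]
lblCbKww => lbllbKww   [C ::= l]
lbllbKww => lbllblwww   [K ::= l w]

S => CK => lK => lS => lKw => lSw => lKww => lSww => lCKww => lWCbKww => lblCbKww => lbllbKww => lbllblwww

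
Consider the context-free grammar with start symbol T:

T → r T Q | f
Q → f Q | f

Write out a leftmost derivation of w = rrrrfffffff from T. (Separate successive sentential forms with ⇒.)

T ⇒ rTQ   [T → r T Q]
rTQ ⇒ rrTQQ   [T → r T Q]
rrTQQ ⇒ rrrTQQQ   [T → r T Q]
rrrTQQQ ⇒ rrrrTQQQQ   [T → r T Q]
rrrrTQQQQ ⇒ rrrrfQQQQ   [T → f]
rrrrfQQQQ ⇒ rrrrffQQQQ   [Q → f Q]
rrrrffQQQQ ⇒ rrrrfffQQQ   [Q → f]
rrrrfffQQQ ⇒ rrrrffffQQ   [Q → f]
rrrrffffQQ ⇒ rrrrfffffQQ   [Q → f Q]
rrrrfffffQQ ⇒ rrrrffffffQ   [Q → f]
rrrrffffffQ ⇒ rrrrfffffff   [Q → f]

T ⇒ rTQ ⇒ rrTQQ ⇒ rrrTQQQ ⇒ rrrrTQQQQ ⇒ rrrrfQQQQ ⇒ rrrrffQQQQ ⇒ rrrrfffQQQ ⇒ rrrrffffQQ ⇒ rrrrfffffQQ ⇒ rrrrffffffQ ⇒ rrrrfffffff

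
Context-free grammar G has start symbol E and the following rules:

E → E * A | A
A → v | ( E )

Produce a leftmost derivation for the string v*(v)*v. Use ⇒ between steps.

E ⇒ E*A ⇒ E*A*A ⇒ A*A*A ⇒ v*A*A ⇒ v*(E)*A ⇒ v*(A)*A ⇒ v*(v)*A ⇒ v*(v)*v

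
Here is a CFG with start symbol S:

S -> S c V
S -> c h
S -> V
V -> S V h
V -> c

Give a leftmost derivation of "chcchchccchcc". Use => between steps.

S => ScV => VcV => SVhcV => ScVVhcV => ScVcVVhcV => chcVcVVhcV => chcSVhcVVhcV => chcchVhcVVhcV => chcchchcVVhcV => chcchchccVhcV => chcchchccchcV => chcchchccchcc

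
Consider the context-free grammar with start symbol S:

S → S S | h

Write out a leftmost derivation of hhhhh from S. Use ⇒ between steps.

S⇒SS⇒SSS⇒SSSS⇒SSSSS⇒hSSSS⇒hhSSS⇒hhhSS⇒hhhhS⇒hhhhh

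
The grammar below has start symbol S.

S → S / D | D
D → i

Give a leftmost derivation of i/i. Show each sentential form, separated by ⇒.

S ⇒ S/D   [S → S / D]
S/D ⇒ D/D   [S → D]
D/D ⇒ i/D   [D → i]
i/D ⇒ i/i   [D → i]

S ⇒ S/D ⇒ D/D ⇒ i/D ⇒ i/i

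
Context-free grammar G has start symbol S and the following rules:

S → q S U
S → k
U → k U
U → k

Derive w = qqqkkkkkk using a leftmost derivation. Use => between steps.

S=>qSU=>qqSUU=>qqqSUUU=>qqqkUUU=>qqqkkUUU=>qqqkkkUU=>qqqkkkkU=>qqqkkkkkU=>qqqkkkkkk

S => qSU   [S → q S U]
qSU => qqSUU   [S → q S U]
qqSUU => qqqSUUU   [S → q S U]
qqqSUUU => qqqkUUU   [S → k]
qqqkUUU => qqqkkUUU   [U → k U]
qqqkkUUU => qqqkkkUU   [U → k]
qqqkkkUU => qqqkkkkU   [U → k]
qqqkkkkU => qqqkkkkkU   [U → k U]
qqqkkkkkU => qqqkkkkkk   [U → k]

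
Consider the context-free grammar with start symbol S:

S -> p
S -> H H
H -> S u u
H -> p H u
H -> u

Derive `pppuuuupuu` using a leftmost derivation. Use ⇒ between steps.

S ⇒ HH ⇒ pHuH ⇒ ppHuuH ⇒ ppSuuuuH ⇒ pppuuuuH ⇒ pppuuuupHu ⇒ pppuuuupuu

S ⇒ HH   [S -> H H]
HH ⇒ pHuH   [H -> p H u]
pHuH ⇒ ppHuuH   [H -> p H u]
ppHuuH ⇒ ppSuuuuH   [H -> S u u]
ppSuuuuH ⇒ pppuuuuH   [S -> p]
pppuuuuH ⇒ pppuuuupHu   [H -> p H u]
pppuuuupHu ⇒ pppuuuupuu   [H -> u]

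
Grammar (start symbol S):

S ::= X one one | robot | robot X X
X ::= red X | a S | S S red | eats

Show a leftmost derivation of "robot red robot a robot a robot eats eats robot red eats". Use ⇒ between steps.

S ⇒ robot X X   [S ::= robot X X]
robot X X ⇒ robot red X X   [X ::= red X]
robot red X X ⇒ robot red S S red X   [X ::= S S red]
robot red S S red X ⇒ robot red robot X X S red X   [S ::= robot X X]
robot red robot X X S red X ⇒ robot red robot a S X S red X   [X ::= a S]
robot red robot a S X S red X ⇒ robot red robot a robot X X X S red X   [S ::= robot X X]
robot red robot a robot X X X S red X ⇒ robot red robot a robot a S X X S red X   [X ::= a S]
robot red robot a robot a S X X S red X ⇒ robot red robot a robot a robot X X S red X   [S ::= robot]
robot red robot a robot a robot X X S red X ⇒ robot red robot a robot a robot eats X S red X   [X ::= eats]
robot red robot a robot a robot eats X S red X ⇒ robot red robot a robot a robot eats eats S red X   [X ::= eats]
robot red robot a robot a robot eats eats S red X ⇒ robot red robot a robot a robot eats eats robot red X   [S ::= robot]
robot red robot a robot a robot eats eats robot red X ⇒ robot red robot a robot a robot eats eats robot red eats   [X ::= eats]

S ⇒ robot X X ⇒ robot red X X ⇒ robot red S S red X ⇒ robot red robot X X S red X ⇒ robot red robot a S X S red X ⇒ robot red robot a robot X X X S red X ⇒ robot red robot a robot a S X X S red X ⇒ robot red robot a robot a robot X X S red X ⇒ robot red robot a robot a robot eats X S red X ⇒ robot red robot a robot a robot eats eats S red X ⇒ robot red robot a robot a robot eats eats robot red X ⇒ robot red robot a robot a robot eats eats robot red eats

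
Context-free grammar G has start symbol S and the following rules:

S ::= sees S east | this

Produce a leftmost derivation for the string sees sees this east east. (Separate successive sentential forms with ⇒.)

S ⇒ sees S east   [S ::= sees S east]
sees S east ⇒ sees sees S east east   [S ::= sees S east]
sees sees S east east ⇒ sees sees this east east   [S ::= this]

S ⇒ sees S east ⇒ sees sees S east east ⇒ sees sees this east east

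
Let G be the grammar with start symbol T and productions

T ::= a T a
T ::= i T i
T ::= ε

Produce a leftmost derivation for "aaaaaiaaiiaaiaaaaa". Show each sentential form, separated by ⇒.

T ⇒ aTa   [T ::= a T a]
aTa ⇒ aaTaa   [T ::= a T a]
aaTaa ⇒ aaaTaaa   [T ::= a T a]
aaaTaaa ⇒ aaaaTaaaa   [T ::= a T a]
aaaaTaaaa ⇒ aaaaaTaaaaa   [T ::= a T a]
aaaaaTaaaaa ⇒ aaaaaiTiaaaaa   [T ::= i T i]
aaaaaiTiaaaaa ⇒ aaaaaiaTaiaaaaa   [T ::= a T a]
aaaaaiaTaiaaaaa ⇒ aaaaaiaaTaaiaaaaa   [T ::= a T a]
aaaaaiaaTaaiaaaaa ⇒ aaaaaiaaiTiaaiaaaaa   [T ::= i T i]
aaaaaiaaiTiaaiaaaaa ⇒ aaaaaiaaiiaaiaaaaa   [T ::= ε]

T ⇒ aTa ⇒ aaTaa ⇒ aaaTaaa ⇒ aaaaTaaaa ⇒ aaaaaTaaaaa ⇒ aaaaaiTiaaaaa ⇒ aaaaaiaTaiaaaaa ⇒ aaaaaiaaTaaiaaaaa ⇒ aaaaaiaaiTiaaiaaaaa ⇒ aaaaaiaaiiaaiaaaaa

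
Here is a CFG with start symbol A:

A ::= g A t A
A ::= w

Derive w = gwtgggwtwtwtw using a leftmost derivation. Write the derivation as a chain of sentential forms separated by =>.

A => gAtA => gwtA => gwtgAtA => gwtggAtAtA => gwtgggAtAtAtA => gwtgggwtAtAtA => gwtgggwtwtAtA => gwtgggwtwtwtA => gwtgggwtwtwtw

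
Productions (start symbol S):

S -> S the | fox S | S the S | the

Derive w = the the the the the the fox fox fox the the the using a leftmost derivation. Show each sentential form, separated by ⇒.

S ⇒ S the S ⇒ S the the S ⇒ S the S the the S ⇒ S the the S the the S ⇒ the the the S the the S ⇒ the the the the the the S ⇒ the the the the the the fox S ⇒ the the the the the the fox fox S ⇒ the the the the the the fox fox fox S ⇒ the the the the the the fox fox fox S the ⇒ the the the the the the fox fox fox S the the ⇒ the the the the the the fox fox fox the the the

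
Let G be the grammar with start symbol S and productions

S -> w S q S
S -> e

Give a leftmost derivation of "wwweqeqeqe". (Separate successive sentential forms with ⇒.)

S ⇒ wSqS ⇒ wwSqSqS ⇒ wwwSqSqSqS ⇒ wwweqSqSqS ⇒ wwweqeqSqS ⇒ wwweqeqeqS ⇒ wwweqeqeqe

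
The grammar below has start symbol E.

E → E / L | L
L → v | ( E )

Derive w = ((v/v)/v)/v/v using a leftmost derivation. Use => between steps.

E => E/L   [E → E / L]
E/L => E/L/L   [E → E / L]
E/L/L => L/L/L   [E → L]
L/L/L => (E)/L/L   [L → ( E )]
(E)/L/L => (E/L)/L/L   [E → E / L]
(E/L)/L/L => (L/L)/L/L   [E → L]
(L/L)/L/L => ((E)/L)/L/L   [L → ( E )]
((E)/L)/L/L => ((E/L)/L)/L/L   [E → E / L]
((E/L)/L)/L/L => ((L/L)/L)/L/L   [E → L]
((L/L)/L)/L/L => ((v/L)/L)/L/L   [L → v]
((v/L)/L)/L/L => ((v/v)/L)/L/L   [L → v]
((v/v)/L)/L/L => ((v/v)/v)/L/L   [L → v]
((v/v)/v)/L/L => ((v/v)/v)/v/L   [L → v]
((v/v)/v)/v/L => ((v/v)/v)/v/v   [L → v]

E => E/L => E/L/L => L/L/L => (E)/L/L => (E/L)/L/L => (L/L)/L/L => ((E)/L)/L/L => ((E/L)/L)/L/L => ((L/L)/L)/L/L => ((v/L)/L)/L/L => ((v/v)/L)/L/L => ((v/v)/v)/L/L => ((v/v)/v)/v/L => ((v/v)/v)/v/v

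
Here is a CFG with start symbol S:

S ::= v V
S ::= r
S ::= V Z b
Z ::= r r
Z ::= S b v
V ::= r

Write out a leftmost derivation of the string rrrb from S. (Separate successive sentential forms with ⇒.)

S ⇒ VZb   [S ::= V Z b]
VZb ⇒ rZb   [V ::= r]
rZb ⇒ rrrb   [Z ::= r r]

S ⇒ VZb ⇒ rZb ⇒ rrrb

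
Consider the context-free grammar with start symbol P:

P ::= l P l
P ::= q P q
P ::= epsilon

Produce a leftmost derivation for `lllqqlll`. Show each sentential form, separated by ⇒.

P ⇒ lPl ⇒ llPll ⇒ lllPlll ⇒ lllqPqlll ⇒ lllqqlll

P ⇒ lPl   [P ::= l P l]
lPl ⇒ llPll   [P ::= l P l]
llPll ⇒ lllPlll   [P ::= l P l]
lllPlll ⇒ lllqPqlll   [P ::= q P q]
lllqPqlll ⇒ lllqqlll   [P ::= epsilon]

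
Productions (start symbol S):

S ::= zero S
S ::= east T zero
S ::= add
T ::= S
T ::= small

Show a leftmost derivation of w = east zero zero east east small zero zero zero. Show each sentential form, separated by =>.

S => east T zero   [S ::= east T zero]
east T zero => east S zero   [T ::= S]
east S zero => east zero S zero   [S ::= zero S]
east zero S zero => east zero zero S zero   [S ::= zero S]
east zero zero S zero => east zero zero east T zero zero   [S ::= east T zero]
east zero zero east T zero zero => east zero zero east S zero zero   [T ::= S]
east zero zero east S zero zero => east zero zero east east T zero zero zero   [S ::= east T zero]
east zero zero east east T zero zero zero => east zero zero east east small zero zero zero   [T ::= small]

S => east T zero => east S zero => east zero S zero => east zero zero S zero => east zero zero east T zero zero => east zero zero east S zero zero => east zero zero east east T zero zero zero => east zero zero east east small zero zero zero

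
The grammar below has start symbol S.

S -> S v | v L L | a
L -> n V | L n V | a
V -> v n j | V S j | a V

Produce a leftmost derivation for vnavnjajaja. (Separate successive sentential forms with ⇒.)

S⇒vLL⇒vnVL⇒vnVSjL⇒vnaVSjL⇒vnaVSjSjL⇒vnavnjSjSjL⇒vnavnjajSjL⇒vnavnjajajL⇒vnavnjajaja

S ⇒ vLL   [S -> v L L]
vLL ⇒ vnVL   [L -> n V]
vnVL ⇒ vnVSjL   [V -> V S j]
vnVSjL ⇒ vnaVSjL   [V -> a V]
vnaVSjL ⇒ vnaVSjSjL   [V -> V S j]
vnaVSjSjL ⇒ vnavnjSjSjL   [V -> v n j]
vnavnjSjSjL ⇒ vnavnjajSjL   [S -> a]
vnavnjajSjL ⇒ vnavnjajajL   [S -> a]
vnavnjajajL ⇒ vnavnjajaja   [L -> a]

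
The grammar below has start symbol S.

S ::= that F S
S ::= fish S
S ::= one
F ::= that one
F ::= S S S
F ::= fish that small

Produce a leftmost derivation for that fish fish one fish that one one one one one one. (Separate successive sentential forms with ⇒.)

S ⇒ that F S ⇒ that S S S S ⇒ that fish S S S S ⇒ that fish fish S S S S ⇒ that fish fish one S S S ⇒ that fish fish one fish S S S ⇒ that fish fish one fish that F S S S ⇒ that fish fish one fish that S S S S S S ⇒ that fish fish one fish that one S S S S S ⇒ that fish fish one fish that one one S S S S ⇒ that fish fish one fish that one one one S S S ⇒ that fish fish one fish that one one one one S S ⇒ that fish fish one fish that one one one one one S ⇒ that fish fish one fish that one one one one one one

S ⇒ that F S   [S ::= that F S]
that F S ⇒ that S S S S   [F ::= S S S]
that S S S S ⇒ that fish S S S S   [S ::= fish S]
that fish S S S S ⇒ that fish fish S S S S   [S ::= fish S]
that fish fish S S S S ⇒ that fish fish one S S S   [S ::= one]
that fish fish one S S S ⇒ that fish fish one fish S S S   [S ::= fish S]
that fish fish one fish S S S ⇒ that fish fish one fish that F S S S   [S ::= that F S]
that fish fish one fish that F S S S ⇒ that fish fish one fish that S S S S S S   [F ::= S S S]
that fish fish one fish that S S S S S S ⇒ that fish fish one fish that one S S S S S   [S ::= one]
that fish fish one fish that one S S S S S ⇒ that fish fish one fish that one one S S S S   [S ::= one]
that fish fish one fish that one one S S S S ⇒ that fish fish one fish that one one one S S S   [S ::= one]
that fish fish one fish that one one one S S S ⇒ that fish fish one fish that one one one one S S   [S ::= one]
that fish fish one fish that one one one one S S ⇒ that fish fish one fish that one one one one one S   [S ::= one]
that fish fish one fish that one one one one one S ⇒ that fish fish one fish that one one one one one one   [S ::= one]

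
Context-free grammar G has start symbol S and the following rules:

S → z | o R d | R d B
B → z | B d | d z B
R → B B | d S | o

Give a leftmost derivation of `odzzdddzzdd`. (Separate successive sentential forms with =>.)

S => oRd => oBBd => oBdBd => odzBdBd => odzBddBd => odzzddBd => odzzddBdd => odzzdddzBdd => odzzdddzzdd

S => oRd   [S → o R d]
oRd => oBBd   [R → B B]
oBBd => oBdBd   [B → B d]
oBdBd => odzBdBd   [B → d z B]
odzBdBd => odzBddBd   [B → B d]
odzBddBd => odzzddBd   [B → z]
odzzddBd => odzzddBdd   [B → B d]
odzzddBdd => odzzdddzBdd   [B → d z B]
odzzdddzBdd => odzzdddzzdd   [B → z]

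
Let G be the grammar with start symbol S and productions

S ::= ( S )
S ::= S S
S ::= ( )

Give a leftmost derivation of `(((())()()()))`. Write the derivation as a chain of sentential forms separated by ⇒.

S⇒(S)⇒((S))⇒((SS))⇒((SSS))⇒((SSSS))⇒(((S)SSS))⇒(((())SSS))⇒(((())()SS))⇒(((())()()S))⇒(((())()()()))

S ⇒ (S)   [S ::= ( S )]
(S) ⇒ ((S))   [S ::= ( S )]
((S)) ⇒ ((SS))   [S ::= S S]
((SS)) ⇒ ((SSS))   [S ::= S S]
((SSS)) ⇒ ((SSSS))   [S ::= S S]
((SSSS)) ⇒ (((S)SSS))   [S ::= ( S )]
(((S)SSS)) ⇒ (((())SSS))   [S ::= ( )]
(((())SSS)) ⇒ (((())()SS))   [S ::= ( )]
(((())()SS)) ⇒ (((())()()S))   [S ::= ( )]
(((())()()S)) ⇒ (((())()()()))   [S ::= ( )]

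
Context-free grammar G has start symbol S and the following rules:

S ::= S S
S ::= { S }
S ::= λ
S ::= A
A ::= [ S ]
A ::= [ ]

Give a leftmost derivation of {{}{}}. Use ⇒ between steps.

S ⇒ SS ⇒ {S}S ⇒ {SS}S ⇒ {SSS}S ⇒ {{S}SS}S ⇒ {{}SS}S ⇒ {{}{S}S}S ⇒ {{}{}S}S ⇒ {{}{}}S ⇒ {{}{}}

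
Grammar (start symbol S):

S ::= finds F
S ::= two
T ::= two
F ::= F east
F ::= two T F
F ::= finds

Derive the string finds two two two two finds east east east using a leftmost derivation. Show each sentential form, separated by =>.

S => finds F   [S ::= finds F]
finds F => finds two T F   [F ::= two T F]
finds two T F => finds two two F   [T ::= two]
finds two two F => finds two two two T F   [F ::= two T F]
finds two two two T F => finds two two two two F   [T ::= two]
finds two two two two F => finds two two two two F east   [F ::= F east]
finds two two two two F east => finds two two two two F east east   [F ::= F east]
finds two two two two F east east => finds two two two two F east east east   [F ::= F east]
finds two two two two F east east east => finds two two two two finds east east east   [F ::= finds]

S => finds F => finds two T F => finds two two F => finds two two two T F => finds two two two two F => finds two two two two F east => finds two two two two F east east => finds two two two two F east east east => finds two two two two finds east east east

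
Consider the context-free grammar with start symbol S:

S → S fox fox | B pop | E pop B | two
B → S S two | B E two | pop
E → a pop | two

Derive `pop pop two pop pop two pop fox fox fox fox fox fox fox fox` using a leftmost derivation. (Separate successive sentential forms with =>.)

S => S fox fox => S fox fox fox fox => S fox fox fox fox fox fox => S fox fox fox fox fox fox fox fox => B pop fox fox fox fox fox fox fox fox => S S two pop fox fox fox fox fox fox fox fox => B pop S two pop fox fox fox fox fox fox fox fox => pop pop S two pop fox fox fox fox fox fox fox fox => pop pop E pop B two pop fox fox fox fox fox fox fox fox => pop pop two pop B two pop fox fox fox fox fox fox fox fox => pop pop two pop pop two pop fox fox fox fox fox fox fox fox

S => S fox fox   [S → S fox fox]
S fox fox => S fox fox fox fox   [S → S fox fox]
S fox fox fox fox => S fox fox fox fox fox fox   [S → S fox fox]
S fox fox fox fox fox fox => S fox fox fox fox fox fox fox fox   [S → S fox fox]
S fox fox fox fox fox fox fox fox => B pop fox fox fox fox fox fox fox fox   [S → B pop]
B pop fox fox fox fox fox fox fox fox => S S two pop fox fox fox fox fox fox fox fox   [B → S S two]
S S two pop fox fox fox fox fox fox fox fox => B pop S two pop fox fox fox fox fox fox fox fox   [S → B pop]
B pop S two pop fox fox fox fox fox fox fox fox => pop pop S two pop fox fox fox fox fox fox fox fox   [B → pop]
pop pop S two pop fox fox fox fox fox fox fox fox => pop pop E pop B two pop fox fox fox fox fox fox fox fox   [S → E pop B]
pop pop E pop B two pop fox fox fox fox fox fox fox fox => pop pop two pop B two pop fox fox fox fox fox fox fox fox   [E → two]
pop pop two pop B two pop fox fox fox fox fox fox fox fox => pop pop two pop pop two pop fox fox fox fox fox fox fox fox   [B → pop]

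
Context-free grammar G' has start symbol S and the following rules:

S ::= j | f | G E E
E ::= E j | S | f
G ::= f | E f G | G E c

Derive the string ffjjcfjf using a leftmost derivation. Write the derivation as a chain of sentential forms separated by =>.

S=>GEE=>GEcEE=>fEcEE=>fEjcEE=>fEjjcEE=>ffjjcEE=>ffjjcEjE=>ffjjcfjE=>ffjjcfjf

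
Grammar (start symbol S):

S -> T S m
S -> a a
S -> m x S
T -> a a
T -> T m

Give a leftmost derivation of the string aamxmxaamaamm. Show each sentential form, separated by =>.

S=>TSm=>aaSm=>aamxSm=>aamxmxSm=>aamxmxTSmm=>aamxmxTmSmm=>aamxmxaamSmm=>aamxmxaamaamm

S => TSm   [S -> T S m]
TSm => aaSm   [T -> a a]
aaSm => aamxSm   [S -> m x S]
aamxSm => aamxmxSm   [S -> m x S]
aamxmxSm => aamxmxTSmm   [S -> T S m]
aamxmxTSmm => aamxmxTmSmm   [T -> T m]
aamxmxTmSmm => aamxmxaamSmm   [T -> a a]
aamxmxaamSmm => aamxmxaamaamm   [S -> a a]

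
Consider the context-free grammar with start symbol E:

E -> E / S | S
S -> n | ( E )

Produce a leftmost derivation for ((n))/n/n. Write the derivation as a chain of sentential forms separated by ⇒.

E⇒E/S⇒E/S/S⇒S/S/S⇒(E)/S/S⇒(S)/S/S⇒((E))/S/S⇒((S))/S/S⇒((n))/S/S⇒((n))/n/S⇒((n))/n/n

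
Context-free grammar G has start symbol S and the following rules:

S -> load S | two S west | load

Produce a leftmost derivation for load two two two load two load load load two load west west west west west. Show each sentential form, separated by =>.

S => load S => load two S west => load two two S west west => load two two two S west west west => load two two two load S west west west => load two two two load two S west west west west => load two two two load two load S west west west west => load two two two load two load load S west west west west => load two two two load two load load load S west west west west => load two two two load two load load load two S west west west west west => load two two two load two load load load two load west west west west west

S => load S   [S -> load S]
load S => load two S west   [S -> two S west]
load two S west => load two two S west west   [S -> two S west]
load two two S west west => load two two two S west west west   [S -> two S west]
load two two two S west west west => load two two two load S west west west   [S -> load S]
load two two two load S west west west => load two two two load two S west west west west   [S -> two S west]
load two two two load two S west west west west => load two two two load two load S west west west west   [S -> load S]
load two two two load two load S west west west west => load two two two load two load load S west west west west   [S -> load S]
load two two two load two load load S west west west west => load two two two load two load load load S west west west west   [S -> load S]
load two two two load two load load load S west west west west => load two two two load two load load load two S west west west west west   [S -> two S west]
load two two two load two load load load two S west west west west west => load two two two load two load load load two load west west west west west   [S -> load]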